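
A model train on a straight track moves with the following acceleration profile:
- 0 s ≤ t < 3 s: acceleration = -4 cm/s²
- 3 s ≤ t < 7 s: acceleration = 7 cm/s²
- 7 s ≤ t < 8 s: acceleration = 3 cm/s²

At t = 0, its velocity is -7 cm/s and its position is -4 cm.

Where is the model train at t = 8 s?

-52.5 cm

On each constant-a segment, Δv = aΔt and Δx = v₀Δt + ½aΔt²; chain segment to segment.
0–3 s: v starts -7 cm/s; Δx = -7·3 + ½·-4·3² = -39 cm; v ends -19 cm/s.
3–7 s: v starts -19 cm/s; Δx = -19·4 + ½·7·4² = -20 cm; v ends 9 cm/s.
7–8 s: v starts 9 cm/s; Δx = 9·1 + ½·3·1² = 10.5 cm; v ends 12 cm/s.
x(8) = -4 + Σ Δx = -52.5 cm.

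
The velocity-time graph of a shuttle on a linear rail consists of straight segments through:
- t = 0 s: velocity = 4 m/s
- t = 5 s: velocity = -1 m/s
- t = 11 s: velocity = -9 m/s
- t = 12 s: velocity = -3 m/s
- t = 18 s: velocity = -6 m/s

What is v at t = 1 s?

On 0–5 s the graph is linear from 4 to -1 m/s: v(1) = 4 + (-1 − 4)·(1 − 0)/(5 − 0) = 3 m/s.

3 m/s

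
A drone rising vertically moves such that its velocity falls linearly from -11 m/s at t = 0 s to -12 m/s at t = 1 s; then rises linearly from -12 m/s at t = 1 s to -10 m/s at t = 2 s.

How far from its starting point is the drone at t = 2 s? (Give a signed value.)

Displacement is the signed area under the v-t curve.
0–1 s: ½(-11 + -12)(1) = -11.5 m
1–2 s: ½(-12 + -10)(1) = -11 m
Net displacement = -22.5 m

-22.5 m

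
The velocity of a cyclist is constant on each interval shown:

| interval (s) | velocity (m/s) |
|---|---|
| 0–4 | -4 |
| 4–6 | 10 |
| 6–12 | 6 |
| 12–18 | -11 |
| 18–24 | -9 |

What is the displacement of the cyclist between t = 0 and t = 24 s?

-80 m

Displacement is the signed area under the v-t curve.
0–4 s: -4 × 4 = -16 m
4–6 s: 10 × 2 = 20 m
6–12 s: 6 × 6 = 36 m
12–18 s: -11 × 6 = -66 m
18–24 s: -9 × 6 = -54 m
Net displacement = -80 m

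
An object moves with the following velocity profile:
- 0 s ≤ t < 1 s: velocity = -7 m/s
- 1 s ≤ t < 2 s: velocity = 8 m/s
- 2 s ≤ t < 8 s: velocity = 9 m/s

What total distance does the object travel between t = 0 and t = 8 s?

Distance (not displacement) is the total path length: add the absolute areas under v-t.
0–1 s: |-7| × 1 = 7 m
1–2 s: |8| × 1 = 8 m
2–8 s: |9| × 6 = 54 m
Total distance = 69 m

69 m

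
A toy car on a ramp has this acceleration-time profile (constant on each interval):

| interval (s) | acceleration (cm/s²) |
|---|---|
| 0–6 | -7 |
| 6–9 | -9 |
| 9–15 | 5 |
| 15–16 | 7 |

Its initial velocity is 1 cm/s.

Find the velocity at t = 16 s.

Δv equals the area under the a-t graph; then v = v₀ + Δv.
0–6 s: -7 × 6 = -42 cm/s
6–9 s: -9 × 3 = -27 cm/s
9–15 s: 5 × 6 = 30 cm/s
15–16 s: 7 × 1 = 7 cm/s
Δv = -32 cm/s, so v(16) = 1 + (-32) = -31 cm/s.

-31 cm/s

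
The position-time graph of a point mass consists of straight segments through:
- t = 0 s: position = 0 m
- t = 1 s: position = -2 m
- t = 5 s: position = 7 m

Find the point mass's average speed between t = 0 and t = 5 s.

Average speed = (total path length)/(elapsed time); on a piecewise-linear x-t graph the path length is Σ|Δx|.
0–1 s: |Δx| = |-2 − 0| = 2 m
1–5 s: |Δx| = |7 − -2| = 9 m
Total path = 11 m; average speed = 11/5 = 2.2 m/s.

2.2 m/s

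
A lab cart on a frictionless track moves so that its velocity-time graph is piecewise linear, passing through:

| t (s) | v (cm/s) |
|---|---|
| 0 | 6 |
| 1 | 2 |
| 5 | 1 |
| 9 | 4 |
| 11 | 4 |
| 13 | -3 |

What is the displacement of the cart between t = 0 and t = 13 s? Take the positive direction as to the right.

29 cm

Displacement is the signed area under the v-t curve.
0–1 s: ½(6 + 2)(1) = 4 cm
1–5 s: ½(2 + 1)(4) = 6 cm
5–9 s: ½(1 + 4)(4) = 10 cm
9–11 s: 4 × 2 = 8 cm
11–13 s: ½(4 + -3)(2) = 1 cm
Net displacement = 29 cm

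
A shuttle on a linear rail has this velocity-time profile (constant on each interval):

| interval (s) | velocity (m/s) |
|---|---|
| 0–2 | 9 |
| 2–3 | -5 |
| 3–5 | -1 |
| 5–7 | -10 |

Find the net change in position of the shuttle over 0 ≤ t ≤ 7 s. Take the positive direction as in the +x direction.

Displacement is the signed area under the v-t curve.
0–2 s: 9 × 2 = 18 m
2–3 s: -5 × 1 = -5 m
3–5 s: -1 × 2 = -2 m
5–7 s: -10 × 2 = -20 m
Net displacement = -9 m

-9 m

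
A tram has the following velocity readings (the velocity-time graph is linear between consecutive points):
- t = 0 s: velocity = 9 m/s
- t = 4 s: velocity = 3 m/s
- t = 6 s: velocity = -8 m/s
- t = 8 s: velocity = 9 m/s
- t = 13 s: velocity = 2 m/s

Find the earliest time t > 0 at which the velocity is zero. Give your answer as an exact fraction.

t = 50/11 s

v changes sign on 4–6 s (from 3 to -8); the graph is linear there, so v = 0 at t = 4 + (-3)·(6 − 4)/(-8 − 3) = 50/11 s.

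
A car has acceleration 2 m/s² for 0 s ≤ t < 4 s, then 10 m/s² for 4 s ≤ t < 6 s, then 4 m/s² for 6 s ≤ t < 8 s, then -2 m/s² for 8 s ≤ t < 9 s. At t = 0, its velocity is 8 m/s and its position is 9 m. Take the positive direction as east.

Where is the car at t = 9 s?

232 m

On each constant-a segment, Δv = aΔt and Δx = v₀Δt + ½aΔt²; chain segment to segment.
0–4 s: v starts 8 m/s; Δx = 8·4 + ½·2·4² = 48 m; v ends 16 m/s.
4–6 s: v starts 16 m/s; Δx = 16·2 + ½·10·2² = 52 m; v ends 36 m/s.
6–8 s: v starts 36 m/s; Δx = 36·2 + ½·4·2² = 80 m; v ends 44 m/s.
8–9 s: v starts 44 m/s; Δx = 44·1 + ½·-2·1² = 43 m; v ends 42 m/s.
x(9) = 9 + Σ Δx = 232 m.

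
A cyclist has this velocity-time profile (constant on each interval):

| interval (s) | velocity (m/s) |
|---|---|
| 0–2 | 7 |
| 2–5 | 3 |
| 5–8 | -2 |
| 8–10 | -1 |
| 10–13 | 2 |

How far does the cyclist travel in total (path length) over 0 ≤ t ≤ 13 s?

37 m

Distance (not displacement) is the total path length: add the absolute areas under v-t.
0–2 s: |7| × 2 = 14 m
2–5 s: |3| × 3 = 9 m
5–8 s: |-2| × 3 = 6 m
8–10 s: |-1| × 2 = 2 m
10–13 s: |2| × 3 = 6 m
Total distance = 37 m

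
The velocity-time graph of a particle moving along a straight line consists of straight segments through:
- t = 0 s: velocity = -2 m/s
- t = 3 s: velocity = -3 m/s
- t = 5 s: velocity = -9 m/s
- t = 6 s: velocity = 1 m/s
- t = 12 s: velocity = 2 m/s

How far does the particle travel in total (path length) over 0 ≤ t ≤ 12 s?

32.6 m

Total distance travelled is ∫|v| dt — sum the magnitudes of each area piece.
0–3 s: |½(-2 + -3)(3)| = 7.5 m
3–5 s: |½(-3 + -9)(2)| = 12 m
5–6 s: v = 0 at t = 5.9 s; triangle areas 4.05 + 0.05 = 4.1 m
6–12 s: |½(1 + 2)(6)| = 9 m
Total distance = 32.6 m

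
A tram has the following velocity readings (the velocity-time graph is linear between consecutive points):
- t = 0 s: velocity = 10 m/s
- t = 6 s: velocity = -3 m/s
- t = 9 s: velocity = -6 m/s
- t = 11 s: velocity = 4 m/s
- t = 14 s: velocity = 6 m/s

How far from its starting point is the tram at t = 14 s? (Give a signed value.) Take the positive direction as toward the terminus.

Displacement is the signed area under the v-t curve.
0–6 s: ½(10 + -3)(6) = 21 m
6–9 s: ½(-3 + -6)(3) = -13.5 m
9–11 s: ½(-6 + 4)(2) = -2 m
11–14 s: ½(4 + 6)(3) = 15 m
Net displacement = 20.5 m

20.5 m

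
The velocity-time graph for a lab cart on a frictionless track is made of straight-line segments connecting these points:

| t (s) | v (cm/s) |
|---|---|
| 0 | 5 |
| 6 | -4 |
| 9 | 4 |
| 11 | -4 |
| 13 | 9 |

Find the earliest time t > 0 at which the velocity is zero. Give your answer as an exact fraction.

v changes sign on 0–6 s (from 5 to -4); the graph is linear there, so v = 0 at t = 0 + (-5)·(6 − 0)/(-4 − 5) = 10/3 s.

t = 10/3 s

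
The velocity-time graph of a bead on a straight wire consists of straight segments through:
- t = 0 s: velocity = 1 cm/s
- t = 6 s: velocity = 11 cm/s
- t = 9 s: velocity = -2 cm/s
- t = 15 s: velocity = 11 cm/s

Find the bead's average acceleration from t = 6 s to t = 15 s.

Average acceleration = Δv/Δt = (11 − 11)/(15 − 6) = 0 cm/s².

0 cm/s²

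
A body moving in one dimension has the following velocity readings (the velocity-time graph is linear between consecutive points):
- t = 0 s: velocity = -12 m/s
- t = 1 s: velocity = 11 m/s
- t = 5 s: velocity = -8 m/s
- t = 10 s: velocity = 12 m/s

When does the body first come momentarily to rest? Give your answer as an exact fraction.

t = 12/23 s

v changes sign on 0–1 s (from -12 to 11); the graph is linear there, so v = 0 at t = 0 + (12)·(1 − 0)/(11 − -12) = 12/23 s.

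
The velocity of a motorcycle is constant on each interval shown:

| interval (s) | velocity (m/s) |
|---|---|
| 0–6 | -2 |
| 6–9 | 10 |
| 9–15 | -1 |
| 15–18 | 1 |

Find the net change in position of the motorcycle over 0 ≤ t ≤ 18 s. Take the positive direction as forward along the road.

15 m

Net displacement equals the area under the velocity-time graph (areas below the axis count negative).
0–6 s: -2 × 6 = -12 m
6–9 s: 10 × 3 = 30 m
9–15 s: -1 × 6 = -6 m
15–18 s: 1 × 3 = 3 m
Net displacement = 15 m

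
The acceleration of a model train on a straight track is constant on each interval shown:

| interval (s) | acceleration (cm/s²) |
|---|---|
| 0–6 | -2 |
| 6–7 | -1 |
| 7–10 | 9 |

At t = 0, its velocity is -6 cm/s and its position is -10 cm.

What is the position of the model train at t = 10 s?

On each constant-a segment, Δv = aΔt and Δx = v₀Δt + ½aΔt²; chain segment to segment.
0–6 s: v starts -6 cm/s; Δx = -6·6 + ½·-2·6² = -72 cm; v ends -18 cm/s.
6–7 s: v starts -18 cm/s; Δx = -18·1 + ½·-1·1² = -18.5 cm; v ends -19 cm/s.
7–10 s: v starts -19 cm/s; Δx = -19·3 + ½·9·3² = -16.5 cm; v ends 8 cm/s.
x(10) = -10 + Σ Δx = -117 cm.

-117 cm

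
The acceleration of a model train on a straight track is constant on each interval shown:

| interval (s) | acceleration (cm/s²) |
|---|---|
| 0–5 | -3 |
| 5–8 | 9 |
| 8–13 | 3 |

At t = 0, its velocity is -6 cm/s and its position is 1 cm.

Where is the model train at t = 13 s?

On each constant-a segment, Δv = aΔt and Δx = v₀Δt + ½aΔt²; chain segment to segment.
0–5 s: v starts -6 cm/s; Δx = -6·5 + ½·-3·5² = -67.5 cm; v ends -21 cm/s.
5–8 s: v starts -21 cm/s; Δx = -21·3 + ½·9·3² = -22.5 cm; v ends 6 cm/s.
8–13 s: v starts 6 cm/s; Δx = 6·5 + ½·3·5² = 67.5 cm; v ends 21 cm/s.
x(13) = 1 + Σ Δx = -21.5 cm.

-21.5 cm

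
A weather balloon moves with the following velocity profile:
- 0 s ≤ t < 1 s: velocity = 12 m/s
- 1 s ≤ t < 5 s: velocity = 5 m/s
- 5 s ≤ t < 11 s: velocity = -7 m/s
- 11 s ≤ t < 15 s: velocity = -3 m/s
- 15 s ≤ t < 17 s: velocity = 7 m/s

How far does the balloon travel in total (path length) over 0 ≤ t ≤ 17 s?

100 m

Total distance travelled is ∫|v| dt — sum the magnitudes of each area piece.
0–1 s: |12| × 1 = 12 m
1–5 s: |5| × 4 = 20 m
5–11 s: |-7| × 6 = 42 m
11–15 s: |-3| × 4 = 12 m
15–17 s: |7| × 2 = 14 m
Total distance = 100 m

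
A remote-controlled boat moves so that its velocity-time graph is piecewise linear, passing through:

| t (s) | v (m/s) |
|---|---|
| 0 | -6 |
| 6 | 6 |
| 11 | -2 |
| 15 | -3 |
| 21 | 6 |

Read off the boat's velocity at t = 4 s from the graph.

On 0–6 s the graph is linear from -6 to 6 m/s: v(4) = -6 + (6 − -6)·(4 − 0)/(6 − 0) = 2 m/s.

2 m/s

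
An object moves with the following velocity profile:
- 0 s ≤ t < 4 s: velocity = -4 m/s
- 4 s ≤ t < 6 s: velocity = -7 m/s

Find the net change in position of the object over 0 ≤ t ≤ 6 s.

Displacement is the signed area under the v-t curve.
0–4 s: -4 × 4 = -16 m
4–6 s: -7 × 2 = -14 m
Net displacement = -30 m

-30 m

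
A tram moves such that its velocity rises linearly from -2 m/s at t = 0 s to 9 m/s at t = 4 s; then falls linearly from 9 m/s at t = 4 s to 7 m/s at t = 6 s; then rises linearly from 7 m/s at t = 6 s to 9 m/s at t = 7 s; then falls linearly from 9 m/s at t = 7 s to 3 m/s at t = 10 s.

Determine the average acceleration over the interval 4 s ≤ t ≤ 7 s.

Average acceleration = Δv/Δt = (9 − 9)/(7 − 4) = 0 m/s².

0 m/s²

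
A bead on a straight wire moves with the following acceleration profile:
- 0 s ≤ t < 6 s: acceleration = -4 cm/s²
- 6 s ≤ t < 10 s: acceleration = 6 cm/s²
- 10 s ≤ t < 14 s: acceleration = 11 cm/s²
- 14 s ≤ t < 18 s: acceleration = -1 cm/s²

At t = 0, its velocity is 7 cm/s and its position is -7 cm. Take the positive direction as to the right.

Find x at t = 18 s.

On each constant-a segment, Δv = aΔt and Δx = v₀Δt + ½aΔt²; chain segment to segment.
0–6 s: v starts 7 cm/s; Δx = 7·6 + ½·-4·6² = -30 cm; v ends -17 cm/s.
6–10 s: v starts -17 cm/s; Δx = -17·4 + ½·6·4² = -20 cm; v ends 7 cm/s.
10–14 s: v starts 7 cm/s; Δx = 7·4 + ½·11·4² = 116 cm; v ends 51 cm/s.
14–18 s: v starts 51 cm/s; Δx = 51·4 + ½·-1·4² = 196 cm; v ends 47 cm/s.
x(18) = -7 + Σ Δx = 255 cm.

255 cm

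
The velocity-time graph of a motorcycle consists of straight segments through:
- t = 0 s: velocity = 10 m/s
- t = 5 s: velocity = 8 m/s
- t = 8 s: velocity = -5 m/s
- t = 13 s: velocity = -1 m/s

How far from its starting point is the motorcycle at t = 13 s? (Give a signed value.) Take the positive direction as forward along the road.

34.5 m

Net displacement equals the area under the velocity-time graph (areas below the axis count negative).
0–5 s: ½(10 + 8)(5) = 45 m
5–8 s: ½(8 + -5)(3) = 4.5 m
8–13 s: ½(-5 + -1)(5) = -15 m
Net displacement = 34.5 m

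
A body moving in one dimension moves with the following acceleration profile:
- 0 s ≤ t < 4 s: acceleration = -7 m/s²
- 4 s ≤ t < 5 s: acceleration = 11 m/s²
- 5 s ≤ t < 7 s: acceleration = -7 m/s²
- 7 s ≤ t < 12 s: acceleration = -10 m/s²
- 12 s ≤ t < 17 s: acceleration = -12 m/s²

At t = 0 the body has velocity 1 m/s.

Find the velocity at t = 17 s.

-140 m/s

Δv equals the area under the a-t graph; then v = v₀ + Δv.
0–4 s: -7 × 4 = -28 m/s
4–5 s: 11 × 1 = 11 m/s
5–7 s: -7 × 2 = -14 m/s
7–12 s: -10 × 5 = -50 m/s
12–17 s: -12 × 5 = -60 m/s
Δv = -141 m/s, so v(17) = 1 + (-141) = -140 m/s.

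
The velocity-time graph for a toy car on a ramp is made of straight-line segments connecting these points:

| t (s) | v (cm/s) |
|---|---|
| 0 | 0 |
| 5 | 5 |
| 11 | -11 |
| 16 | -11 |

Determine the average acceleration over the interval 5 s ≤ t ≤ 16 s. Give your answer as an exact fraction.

-16/11 cm/s²

Average acceleration = Δv/Δt = (-11 − 5)/(16 − 5) = -16/11 cm/s².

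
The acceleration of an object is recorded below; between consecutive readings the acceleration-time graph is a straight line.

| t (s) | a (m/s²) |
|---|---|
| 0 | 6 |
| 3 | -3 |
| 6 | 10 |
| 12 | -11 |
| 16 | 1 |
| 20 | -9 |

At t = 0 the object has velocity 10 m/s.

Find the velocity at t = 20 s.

-14 m/s

Δv equals the area under the a-t graph; then v = v₀ + Δv.
0–3 s: ½(6 + -3)(3) = 4.5 m/s
3–6 s: ½(-3 + 10)(3) = 10.5 m/s
6–12 s: ½(10 + -11)(6) = -3 m/s
12–16 s: ½(-11 + 1)(4) = -20 m/s
16–20 s: ½(1 + -9)(4) = -16 m/s
Δv = -24 m/s, so v(20) = 10 + (-24) = -14 m/s.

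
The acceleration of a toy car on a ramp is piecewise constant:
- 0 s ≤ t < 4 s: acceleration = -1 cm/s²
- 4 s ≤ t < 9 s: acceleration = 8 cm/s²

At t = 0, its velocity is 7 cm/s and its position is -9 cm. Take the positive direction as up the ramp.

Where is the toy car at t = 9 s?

126 cm

On each constant-a segment, Δv = aΔt and Δx = v₀Δt + ½aΔt²; chain segment to segment.
0–4 s: v starts 7 cm/s; Δx = 7·4 + ½·-1·4² = 20 cm; v ends 3 cm/s.
4–9 s: v starts 3 cm/s; Δx = 3·5 + ½·8·5² = 115 cm; v ends 43 cm/s.
x(9) = -9 + Σ Δx = 126 cm.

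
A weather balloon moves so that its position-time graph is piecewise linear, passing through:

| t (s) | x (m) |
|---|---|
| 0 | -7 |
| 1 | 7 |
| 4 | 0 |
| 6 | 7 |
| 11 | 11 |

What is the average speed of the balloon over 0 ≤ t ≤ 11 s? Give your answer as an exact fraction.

32/11 m/s

Average speed = (total path length)/(elapsed time); on a piecewise-linear x-t graph the path length is Σ|Δx|.
0–1 s: |Δx| = |7 − -7| = 14 m
1–4 s: |Δx| = |0 − 7| = 7 m
4–6 s: |Δx| = |7 − 0| = 7 m
6–11 s: |Δx| = |11 − 7| = 4 m
Total path = 32 m; average speed = 32/11 = 32/11 m/s.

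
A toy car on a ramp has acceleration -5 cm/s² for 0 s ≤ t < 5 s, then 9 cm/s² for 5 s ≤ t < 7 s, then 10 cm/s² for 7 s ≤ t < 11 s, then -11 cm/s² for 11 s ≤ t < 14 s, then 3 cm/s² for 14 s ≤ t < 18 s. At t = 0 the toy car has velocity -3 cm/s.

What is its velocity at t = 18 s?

Δv equals the area under the a-t graph; then v = v₀ + Δv.
0–5 s: -5 × 5 = -25 cm/s
5–7 s: 9 × 2 = 18 cm/s
7–11 s: 10 × 4 = 40 cm/s
11–14 s: -11 × 3 = -33 cm/s
14–18 s: 3 × 4 = 12 cm/s
Δv = 12 cm/s, so v(18) = -3 + (12) = 9 cm/s.

9 cm/s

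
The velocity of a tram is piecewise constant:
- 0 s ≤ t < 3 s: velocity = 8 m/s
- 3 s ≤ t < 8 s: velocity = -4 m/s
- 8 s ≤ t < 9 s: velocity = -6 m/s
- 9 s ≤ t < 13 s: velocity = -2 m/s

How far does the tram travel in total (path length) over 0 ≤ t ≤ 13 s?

Distance (not displacement) is the total path length: add the absolute areas under v-t.
0–3 s: |8| × 3 = 24 m
3–8 s: |-4| × 5 = 20 m
8–9 s: |-6| × 1 = 6 m
9–13 s: |-2| × 4 = 8 m
Total distance = 58 m

58 m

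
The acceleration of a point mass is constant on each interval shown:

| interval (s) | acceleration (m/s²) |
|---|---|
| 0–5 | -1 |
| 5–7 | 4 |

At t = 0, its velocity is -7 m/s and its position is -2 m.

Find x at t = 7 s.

-65.5 m

On each constant-a segment, Δv = aΔt and Δx = v₀Δt + ½aΔt²; chain segment to segment.
0–5 s: v starts -7 m/s; Δx = -7·5 + ½·-1·5² = -47.5 m; v ends -12 m/s.
5–7 s: v starts -12 m/s; Δx = -12·2 + ½·4·2² = -16 m; v ends -4 m/s.
x(7) = -2 + Σ Δx = -65.5 m.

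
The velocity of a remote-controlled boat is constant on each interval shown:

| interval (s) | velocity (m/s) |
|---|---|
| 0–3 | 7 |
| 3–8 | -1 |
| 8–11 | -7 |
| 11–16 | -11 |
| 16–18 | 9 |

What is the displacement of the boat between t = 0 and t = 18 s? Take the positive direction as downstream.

Net displacement equals the area under the velocity-time graph (areas below the axis count negative).
0–3 s: 7 × 3 = 21 m
3–8 s: -1 × 5 = -5 m
8–11 s: -7 × 3 = -21 m
11–16 s: -11 × 5 = -55 m
16–18 s: 9 × 2 = 18 m
Net displacement = -42 m

-42 m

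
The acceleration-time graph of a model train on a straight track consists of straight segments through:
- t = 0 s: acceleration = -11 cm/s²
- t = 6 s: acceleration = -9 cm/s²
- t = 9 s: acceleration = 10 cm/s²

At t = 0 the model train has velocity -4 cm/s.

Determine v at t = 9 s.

Δv equals the area under the a-t graph; then v = v₀ + Δv.
0–6 s: ½(-11 + -9)(6) = -60 cm/s
6–9 s: ½(-9 + 10)(3) = 1.5 cm/s
Δv = -58.5 cm/s, so v(9) = -4 + (-58.5) = -62.5 cm/s.

-62.5 cm/s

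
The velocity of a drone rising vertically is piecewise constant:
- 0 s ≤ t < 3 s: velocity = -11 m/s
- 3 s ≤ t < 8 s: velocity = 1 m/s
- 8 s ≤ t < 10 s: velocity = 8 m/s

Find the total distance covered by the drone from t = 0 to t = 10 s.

Distance (not displacement) is the total path length: add the absolute areas under v-t.
0–3 s: |-11| × 3 = 33 m
3–8 s: |1| × 5 = 5 m
8–10 s: |8| × 2 = 16 m
Total distance = 54 m

54 m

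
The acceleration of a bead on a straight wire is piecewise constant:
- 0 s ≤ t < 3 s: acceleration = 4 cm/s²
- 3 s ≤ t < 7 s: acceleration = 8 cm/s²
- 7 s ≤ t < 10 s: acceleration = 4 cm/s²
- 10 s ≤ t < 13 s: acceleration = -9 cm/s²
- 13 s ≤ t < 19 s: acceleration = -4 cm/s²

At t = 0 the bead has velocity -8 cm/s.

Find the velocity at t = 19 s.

-3 cm/s

Δv equals the area under the a-t graph; then v = v₀ + Δv.
0–3 s: 4 × 3 = 12 cm/s
3–7 s: 8 × 4 = 32 cm/s
7–10 s: 4 × 3 = 12 cm/s
10–13 s: -9 × 3 = -27 cm/s
13–19 s: -4 × 6 = -24 cm/s
Δv = 5 cm/s, so v(19) = -8 + (5) = -3 cm/s.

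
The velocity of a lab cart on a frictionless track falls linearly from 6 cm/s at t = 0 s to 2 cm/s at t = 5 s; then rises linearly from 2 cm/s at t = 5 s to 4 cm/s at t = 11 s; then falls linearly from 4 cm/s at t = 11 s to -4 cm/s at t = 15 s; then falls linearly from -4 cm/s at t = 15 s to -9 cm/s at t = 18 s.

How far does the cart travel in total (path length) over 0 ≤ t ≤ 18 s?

65.5 cm

Distance (not displacement) is the total path length: add the absolute areas under v-t.
0–5 s: |½(6 + 2)(5)| = 20 cm
5–11 s: |½(2 + 4)(6)| = 18 cm
11–15 s: v = 0 at t = 13 s; triangle areas 4 + 4 = 8 cm
15–18 s: |½(-4 + -9)(3)| = 19.5 cm
Total distance = 65.5 cm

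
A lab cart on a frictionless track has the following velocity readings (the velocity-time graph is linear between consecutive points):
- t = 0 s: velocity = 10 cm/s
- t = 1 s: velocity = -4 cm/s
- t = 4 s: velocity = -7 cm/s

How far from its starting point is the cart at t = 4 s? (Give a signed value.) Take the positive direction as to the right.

Net displacement equals the area under the velocity-time graph (areas below the axis count negative).
0–1 s: ½(10 + -4)(1) = 3 cm
1–4 s: ½(-4 + -7)(3) = -16.5 cm
Net displacement = -13.5 cm

-13.5 cm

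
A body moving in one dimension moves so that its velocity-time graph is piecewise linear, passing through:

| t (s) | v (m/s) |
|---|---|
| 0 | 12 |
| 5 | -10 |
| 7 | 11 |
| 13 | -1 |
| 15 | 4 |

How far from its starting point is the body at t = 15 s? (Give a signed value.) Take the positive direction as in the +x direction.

Displacement is the signed area under the v-t curve.
0–5 s: ½(12 + -10)(5) = 5 m
5–7 s: ½(-10 + 11)(2) = 1 m
7–13 s: ½(11 + -1)(6) = 30 m
13–15 s: ½(-1 + 4)(2) = 3 m
Net displacement = 39 m

39 m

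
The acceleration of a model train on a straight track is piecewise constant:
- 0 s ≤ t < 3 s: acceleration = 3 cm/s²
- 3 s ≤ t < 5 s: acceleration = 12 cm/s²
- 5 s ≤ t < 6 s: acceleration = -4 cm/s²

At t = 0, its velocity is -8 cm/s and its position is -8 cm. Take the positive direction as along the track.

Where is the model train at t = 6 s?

On each constant-a segment, Δv = aΔt and Δx = v₀Δt + ½aΔt²; chain segment to segment.
0–3 s: v starts -8 cm/s; Δx = -8·3 + ½·3·3² = -10.5 cm; v ends 1 cm/s.
3–5 s: v starts 1 cm/s; Δx = 1·2 + ½·12·2² = 26 cm; v ends 25 cm/s.
5–6 s: v starts 25 cm/s; Δx = 25·1 + ½·-4·1² = 23 cm; v ends 21 cm/s.
x(6) = -8 + Σ Δx = 30.5 cm.

30.5 cm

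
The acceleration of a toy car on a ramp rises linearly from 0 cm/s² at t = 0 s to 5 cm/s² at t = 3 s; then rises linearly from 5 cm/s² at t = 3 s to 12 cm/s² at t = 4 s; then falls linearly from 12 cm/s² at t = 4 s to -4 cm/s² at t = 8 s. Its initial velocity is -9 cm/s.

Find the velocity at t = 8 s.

23 cm/s

Δv equals the area under the a-t graph; then v = v₀ + Δv.
0–3 s: ½(0 + 5)(3) = 7.5 cm/s
3–4 s: ½(5 + 12)(1) = 8.5 cm/s
4–8 s: ½(12 + -4)(4) = 16 cm/s
Δv = 32 cm/s, so v(8) = -9 + (32) = 23 cm/s.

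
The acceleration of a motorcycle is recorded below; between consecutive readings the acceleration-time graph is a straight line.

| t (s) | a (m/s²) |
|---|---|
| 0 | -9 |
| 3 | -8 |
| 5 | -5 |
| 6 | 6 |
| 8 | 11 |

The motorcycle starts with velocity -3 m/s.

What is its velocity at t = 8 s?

-24 m/s

Δv equals the area under the a-t graph; then v = v₀ + Δv.
0–3 s: ½(-9 + -8)(3) = -25.5 m/s
3–5 s: ½(-8 + -5)(2) = -13 m/s
5–6 s: ½(-5 + 6)(1) = 0.5 m/s
6–8 s: ½(6 + 11)(2) = 17 m/s
Δv = -21 m/s, so v(8) = -3 + (-21) = -24 m/s.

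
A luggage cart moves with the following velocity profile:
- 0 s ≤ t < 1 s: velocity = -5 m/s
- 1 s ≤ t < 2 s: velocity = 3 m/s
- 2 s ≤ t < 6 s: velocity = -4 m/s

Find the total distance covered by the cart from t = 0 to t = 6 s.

24 m

Distance (not displacement) is the total path length: add the absolute areas under v-t.
0–1 s: |-5| × 1 = 5 m
1–2 s: |3| × 1 = 3 m
2–6 s: |-4| × 4 = 16 m
Total distance = 24 m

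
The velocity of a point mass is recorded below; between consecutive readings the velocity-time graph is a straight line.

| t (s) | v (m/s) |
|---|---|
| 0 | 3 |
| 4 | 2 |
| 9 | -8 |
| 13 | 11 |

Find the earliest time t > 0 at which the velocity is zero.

v changes sign on 4–9 s (from 2 to -8); the graph is linear there, so v = 0 at t = 4 + (-2)·(9 − 4)/(-8 − 2) = 5 s.

t = 5 s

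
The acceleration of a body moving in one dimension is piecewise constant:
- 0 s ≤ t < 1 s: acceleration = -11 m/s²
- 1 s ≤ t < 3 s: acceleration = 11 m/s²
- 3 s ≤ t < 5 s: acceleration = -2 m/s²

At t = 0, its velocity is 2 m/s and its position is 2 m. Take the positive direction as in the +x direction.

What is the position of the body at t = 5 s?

24.5 m

On each constant-a segment, Δv = aΔt and Δx = v₀Δt + ½aΔt²; chain segment to segment.
0–1 s: v starts 2 m/s; Δx = 2·1 + ½·-11·1² = -3.5 m; v ends -9 m/s.
1–3 s: v starts -9 m/s; Δx = -9·2 + ½·11·2² = 4 m; v ends 13 m/s.
3–5 s: v starts 13 m/s; Δx = 13·2 + ½·-2·2² = 22 m; v ends 9 m/s.
x(5) = 2 + Σ Δx = 24.5 m.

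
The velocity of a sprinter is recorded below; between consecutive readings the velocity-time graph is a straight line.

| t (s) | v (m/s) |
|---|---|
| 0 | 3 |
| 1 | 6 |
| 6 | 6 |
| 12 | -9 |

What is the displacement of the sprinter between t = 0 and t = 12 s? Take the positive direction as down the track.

Net displacement equals the area under the velocity-time graph (areas below the axis count negative).
0–1 s: ½(3 + 6)(1) = 4.5 m
1–6 s: 6 × 5 = 30 m
6–12 s: ½(6 + -9)(6) = -9 m
Net displacement = 25.5 m

25.5 m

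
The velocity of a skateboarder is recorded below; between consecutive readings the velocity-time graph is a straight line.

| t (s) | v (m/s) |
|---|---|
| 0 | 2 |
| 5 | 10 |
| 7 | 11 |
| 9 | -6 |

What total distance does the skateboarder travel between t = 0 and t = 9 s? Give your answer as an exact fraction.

1024/17 m

Distance (not displacement) is the total path length: add the absolute areas under v-t.
0–5 s: |½(2 + 10)(5)| = 30 m
5–7 s: |½(10 + 11)(2)| = 21 m
7–9 s: v = 0 at t = 141/17 s; triangle areas 121/17 + 36/17 = 157/17 m
Total distance = 1024/17 m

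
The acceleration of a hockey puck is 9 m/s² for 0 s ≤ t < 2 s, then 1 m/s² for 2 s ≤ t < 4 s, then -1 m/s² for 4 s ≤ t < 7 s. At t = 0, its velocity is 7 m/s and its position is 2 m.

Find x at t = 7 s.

162.5 m

On each constant-a segment, Δv = aΔt and Δx = v₀Δt + ½aΔt²; chain segment to segment.
0–2 s: v starts 7 m/s; Δx = 7·2 + ½·9·2² = 32 m; v ends 25 m/s.
2–4 s: v starts 25 m/s; Δx = 25·2 + ½·1·2² = 52 m; v ends 27 m/s.
4–7 s: v starts 27 m/s; Δx = 27·3 + ½·-1·3² = 76.5 m; v ends 24 m/s.
x(7) = 2 + Σ Δx = 162.5 m.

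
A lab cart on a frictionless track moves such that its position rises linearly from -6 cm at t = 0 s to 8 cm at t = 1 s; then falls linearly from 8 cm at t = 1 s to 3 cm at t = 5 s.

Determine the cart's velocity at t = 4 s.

Velocity is the slope of the x-t graph on 1–5 s: (3 − 8)/(5 − 1) = -1.25 cm/s.

-1.25 cm/s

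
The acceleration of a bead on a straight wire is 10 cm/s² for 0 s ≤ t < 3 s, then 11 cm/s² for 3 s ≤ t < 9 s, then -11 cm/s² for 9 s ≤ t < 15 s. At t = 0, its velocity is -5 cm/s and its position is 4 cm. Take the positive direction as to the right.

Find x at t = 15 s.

730 cm

On each constant-a segment, Δv = aΔt and Δx = v₀Δt + ½aΔt²; chain segment to segment.
0–3 s: v starts -5 cm/s; Δx = -5·3 + ½·10·3² = 30 cm; v ends 25 cm/s.
3–9 s: v starts 25 cm/s; Δx = 25·6 + ½·11·6² = 348 cm; v ends 91 cm/s.
9–15 s: v starts 91 cm/s; Δx = 91·6 + ½·-11·6² = 348 cm; v ends 25 cm/s.
x(15) = 4 + Σ Δx = 730 cm.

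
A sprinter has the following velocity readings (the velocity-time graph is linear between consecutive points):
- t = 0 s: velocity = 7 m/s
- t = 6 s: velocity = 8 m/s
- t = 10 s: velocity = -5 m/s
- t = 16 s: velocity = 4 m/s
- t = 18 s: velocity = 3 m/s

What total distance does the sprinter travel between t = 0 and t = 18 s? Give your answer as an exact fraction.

Distance (not displacement) is the total path length: add the absolute areas under v-t.
0–6 s: |½(7 + 8)(6)| = 45 m
6–10 s: v = 0 at t = 110/13 s; triangle areas 128/13 + 50/13 = 178/13 m
10–16 s: v = 0 at t = 40/3 s; triangle areas 25/3 + 16/3 = 41/3 m
16–18 s: |½(4 + 3)(2)| = 7 m
Total distance = 3095/39 m

3095/39 m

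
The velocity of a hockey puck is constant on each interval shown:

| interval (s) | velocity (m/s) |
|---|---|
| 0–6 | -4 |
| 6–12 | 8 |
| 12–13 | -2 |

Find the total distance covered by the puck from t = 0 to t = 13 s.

74 m

Total distance travelled is ∫|v| dt — sum the magnitudes of each area piece.
0–6 s: |-4| × 6 = 24 m
6–12 s: |8| × 6 = 48 m
12–13 s: |-2| × 1 = 2 m
Total distance = 74 m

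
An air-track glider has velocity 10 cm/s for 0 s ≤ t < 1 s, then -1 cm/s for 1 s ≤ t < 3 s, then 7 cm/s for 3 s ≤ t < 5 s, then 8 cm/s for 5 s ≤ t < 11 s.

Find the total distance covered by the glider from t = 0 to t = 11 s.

Distance (not displacement) is the total path length: add the absolute areas under v-t.
0–1 s: |10| × 1 = 10 cm
1–3 s: |-1| × 2 = 2 cm
3–5 s: |7| × 2 = 14 cm
5–11 s: |8| × 6 = 48 cm
Total distance = 74 cm

74 cm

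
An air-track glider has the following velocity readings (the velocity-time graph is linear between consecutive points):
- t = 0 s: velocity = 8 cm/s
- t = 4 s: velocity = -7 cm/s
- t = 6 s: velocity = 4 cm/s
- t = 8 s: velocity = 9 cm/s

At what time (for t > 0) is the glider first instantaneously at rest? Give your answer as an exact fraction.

v changes sign on 0–4 s (from 8 to -7); the graph is linear there, so v = 0 at t = 0 + (-8)·(4 − 0)/(-7 − 8) = 32/15 s.

t = 32/15 s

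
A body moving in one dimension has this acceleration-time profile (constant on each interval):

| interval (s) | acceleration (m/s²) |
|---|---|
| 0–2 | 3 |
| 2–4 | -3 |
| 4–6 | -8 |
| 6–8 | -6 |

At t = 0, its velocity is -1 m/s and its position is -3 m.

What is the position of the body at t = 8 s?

On each constant-a segment, Δv = aΔt and Δx = v₀Δt + ½aΔt²; chain segment to segment.
0–2 s: v starts -1 m/s; Δx = -1·2 + ½·3·2² = 4 m; v ends 5 m/s.
2–4 s: v starts 5 m/s; Δx = 5·2 + ½·-3·2² = 4 m; v ends -1 m/s.
4–6 s: v starts -1 m/s; Δx = -1·2 + ½·-8·2² = -18 m; v ends -17 m/s.
6–8 s: v starts -17 m/s; Δx = -17·2 + ½·-6·2² = -46 m; v ends -29 m/s.
x(8) = -3 + Σ Δx = -59 m.

-59 m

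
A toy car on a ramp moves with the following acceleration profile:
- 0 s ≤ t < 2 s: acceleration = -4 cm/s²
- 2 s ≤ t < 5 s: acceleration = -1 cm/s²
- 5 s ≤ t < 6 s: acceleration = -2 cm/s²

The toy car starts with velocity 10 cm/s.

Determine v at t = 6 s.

Δv equals the area under the a-t graph; then v = v₀ + Δv.
0–2 s: -4 × 2 = -8 cm/s
2–5 s: -1 × 3 = -3 cm/s
5–6 s: -2 × 1 = -2 cm/s
Δv = -13 cm/s, so v(6) = 10 + (-13) = -3 cm/s.

-3 cm/s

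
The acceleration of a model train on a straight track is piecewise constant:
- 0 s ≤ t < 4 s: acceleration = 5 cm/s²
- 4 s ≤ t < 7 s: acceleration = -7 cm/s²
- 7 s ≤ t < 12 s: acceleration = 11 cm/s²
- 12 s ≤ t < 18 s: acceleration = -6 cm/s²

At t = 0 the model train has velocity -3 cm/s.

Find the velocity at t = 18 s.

Δv equals the area under the a-t graph; then v = v₀ + Δv.
0–4 s: 5 × 4 = 20 cm/s
4–7 s: -7 × 3 = -21 cm/s
7–12 s: 11 × 5 = 55 cm/s
12–18 s: -6 × 6 = -36 cm/s
Δv = 18 cm/s, so v(18) = -3 + (18) = 15 cm/s.

15 cm/s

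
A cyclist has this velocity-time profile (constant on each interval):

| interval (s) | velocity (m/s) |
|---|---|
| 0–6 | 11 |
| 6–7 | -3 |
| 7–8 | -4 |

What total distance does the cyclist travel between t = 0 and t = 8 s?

73 m

Distance (not displacement) is the total path length: add the absolute areas under v-t.
0–6 s: |11| × 6 = 66 m
6–7 s: |-3| × 1 = 3 m
7–8 s: |-4| × 1 = 4 m
Total distance = 73 m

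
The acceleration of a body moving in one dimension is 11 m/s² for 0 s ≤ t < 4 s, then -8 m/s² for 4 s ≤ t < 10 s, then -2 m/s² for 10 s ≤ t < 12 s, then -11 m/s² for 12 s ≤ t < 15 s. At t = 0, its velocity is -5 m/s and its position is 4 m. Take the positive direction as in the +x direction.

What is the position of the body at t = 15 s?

On each constant-a segment, Δv = aΔt and Δx = v₀Δt + ½aΔt²; chain segment to segment.
0–4 s: v starts -5 m/s; Δx = -5·4 + ½·11·4² = 68 m; v ends 39 m/s.
4–10 s: v starts 39 m/s; Δx = 39·6 + ½·-8·6² = 90 m; v ends -9 m/s.
10–12 s: v starts -9 m/s; Δx = -9·2 + ½·-2·2² = -22 m; v ends -13 m/s.
12–15 s: v starts -13 m/s; Δx = -13·3 + ½·-11·3² = -88.5 m; v ends -46 m/s.
x(15) = 4 + Σ Δx = 51.5 m.

51.5 m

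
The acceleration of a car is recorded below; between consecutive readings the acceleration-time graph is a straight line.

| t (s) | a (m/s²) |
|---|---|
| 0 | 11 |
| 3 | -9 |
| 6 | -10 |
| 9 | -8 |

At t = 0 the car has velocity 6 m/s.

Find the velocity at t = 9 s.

Δv equals the area under the a-t graph; then v = v₀ + Δv.
0–3 s: ½(11 + -9)(3) = 3 m/s
3–6 s: ½(-9 + -10)(3) = -28.5 m/s
6–9 s: ½(-10 + -8)(3) = -27 m/s
Δv = -52.5 m/s, so v(9) = 6 + (-52.5) = -46.5 m/s.

-46.5 m/s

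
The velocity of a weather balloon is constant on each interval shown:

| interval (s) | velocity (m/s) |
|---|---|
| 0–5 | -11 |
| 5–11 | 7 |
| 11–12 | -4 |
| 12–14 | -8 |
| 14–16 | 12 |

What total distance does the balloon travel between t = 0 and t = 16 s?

141 m

Distance (not displacement) is the total path length: add the absolute areas under v-t.
0–5 s: |-11| × 5 = 55 m
5–11 s: |7| × 6 = 42 m
11–12 s: |-4| × 1 = 4 m
12–14 s: |-8| × 2 = 16 m
14–16 s: |12| × 2 = 24 m
Total distance = 141 m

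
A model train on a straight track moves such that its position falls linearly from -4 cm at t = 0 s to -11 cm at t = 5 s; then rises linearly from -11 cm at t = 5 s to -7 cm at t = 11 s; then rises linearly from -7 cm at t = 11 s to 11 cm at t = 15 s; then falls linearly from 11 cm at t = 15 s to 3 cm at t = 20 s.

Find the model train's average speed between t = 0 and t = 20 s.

Average speed = (total path length)/(elapsed time); on a piecewise-linear x-t graph the path length is Σ|Δx|.
0–5 s: |Δx| = |-11 − -4| = 7 cm
5–11 s: |Δx| = |-7 − -11| = 4 cm
11–15 s: |Δx| = |11 − -7| = 18 cm
15–20 s: |Δx| = |3 − 11| = 8 cm
Total path = 37 cm; average speed = 37/20 = 1.85 cm/s.

1.85 cm/s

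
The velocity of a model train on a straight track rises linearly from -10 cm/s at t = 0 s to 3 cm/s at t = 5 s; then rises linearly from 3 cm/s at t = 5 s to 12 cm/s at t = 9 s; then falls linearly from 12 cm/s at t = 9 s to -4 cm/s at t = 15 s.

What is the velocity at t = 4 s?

0.4 cm/s

On 0–5 s the graph is linear from -10 to 3 cm/s: v(4) = -10 + (3 − -10)·(4 − 0)/(5 − 0) = 0.4 cm/s.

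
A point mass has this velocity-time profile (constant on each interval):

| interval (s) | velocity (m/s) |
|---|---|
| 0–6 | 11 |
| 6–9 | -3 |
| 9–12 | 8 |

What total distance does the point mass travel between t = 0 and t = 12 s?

Distance (not displacement) is the total path length: add the absolute areas under v-t.
0–6 s: |11| × 6 = 66 m
6–9 s: |-3| × 3 = 9 m
9–12 s: |8| × 3 = 24 m
Total distance = 99 m

99 m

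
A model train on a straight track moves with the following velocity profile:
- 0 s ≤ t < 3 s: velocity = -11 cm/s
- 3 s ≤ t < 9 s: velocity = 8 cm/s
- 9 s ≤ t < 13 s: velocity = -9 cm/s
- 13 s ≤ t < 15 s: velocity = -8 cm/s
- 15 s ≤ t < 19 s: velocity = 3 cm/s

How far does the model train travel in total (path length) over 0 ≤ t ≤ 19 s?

Total distance travelled is ∫|v| dt — sum the magnitudes of each area piece.
0–3 s: |-11| × 3 = 33 cm
3–9 s: |8| × 6 = 48 cm
9–13 s: |-9| × 4 = 36 cm
13–15 s: |-8| × 2 = 16 cm
15–19 s: |3| × 4 = 12 cm
Total distance = 145 cm

145 cm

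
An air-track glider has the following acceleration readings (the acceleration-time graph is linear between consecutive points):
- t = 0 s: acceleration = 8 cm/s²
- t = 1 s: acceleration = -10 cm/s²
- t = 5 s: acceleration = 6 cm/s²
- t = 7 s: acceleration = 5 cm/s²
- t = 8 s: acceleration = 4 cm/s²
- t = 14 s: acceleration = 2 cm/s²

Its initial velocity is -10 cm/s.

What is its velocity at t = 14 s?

Δv equals the area under the a-t graph; then v = v₀ + Δv.
0–1 s: ½(8 + -10)(1) = -1 cm/s
1–5 s: ½(-10 + 6)(4) = -8 cm/s
5–7 s: ½(6 + 5)(2) = 11 cm/s
7–8 s: ½(5 + 4)(1) = 4.5 cm/s
8–14 s: ½(4 + 2)(6) = 18 cm/s
Δv = 24.5 cm/s, so v(14) = -10 + (24.5) = 14.5 cm/s.

14.5 cm/s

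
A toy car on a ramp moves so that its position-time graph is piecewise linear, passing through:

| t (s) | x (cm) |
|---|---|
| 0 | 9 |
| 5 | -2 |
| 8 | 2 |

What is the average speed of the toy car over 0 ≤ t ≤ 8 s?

Average speed = (total path length)/(elapsed time); on a piecewise-linear x-t graph the path length is Σ|Δx|.
0–5 s: |Δx| = |-2 − 9| = 11 cm
5–8 s: |Δx| = |2 − -2| = 4 cm
Total path = 15 cm; average speed = 15/8 = 1.875 cm/s.

1.875 cm/s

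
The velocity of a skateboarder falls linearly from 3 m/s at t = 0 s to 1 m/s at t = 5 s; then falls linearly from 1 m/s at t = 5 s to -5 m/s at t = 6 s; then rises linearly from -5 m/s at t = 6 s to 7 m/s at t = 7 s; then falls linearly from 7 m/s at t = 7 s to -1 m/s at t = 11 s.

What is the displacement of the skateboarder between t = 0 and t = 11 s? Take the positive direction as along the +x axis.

Displacement is the signed area under the v-t curve.
0–5 s: ½(3 + 1)(5) = 10 m
5–6 s: ½(1 + -5)(1) = -2 m
6–7 s: ½(-5 + 7)(1) = 1 m
7–11 s: ½(7 + -1)(4) = 12 m
Net displacement = 21 m

21 m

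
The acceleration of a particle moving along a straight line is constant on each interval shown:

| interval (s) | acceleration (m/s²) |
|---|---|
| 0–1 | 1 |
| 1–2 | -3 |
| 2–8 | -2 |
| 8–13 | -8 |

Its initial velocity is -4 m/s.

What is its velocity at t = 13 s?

Δv equals the area under the a-t graph; then v = v₀ + Δv.
0–1 s: 1 × 1 = 1 m/s
1–2 s: -3 × 1 = -3 m/s
2–8 s: -2 × 6 = -12 m/s
8–13 s: -8 × 5 = -40 m/s
Δv = -54 m/s, so v(13) = -4 + (-54) = -58 m/s.

-58 m/s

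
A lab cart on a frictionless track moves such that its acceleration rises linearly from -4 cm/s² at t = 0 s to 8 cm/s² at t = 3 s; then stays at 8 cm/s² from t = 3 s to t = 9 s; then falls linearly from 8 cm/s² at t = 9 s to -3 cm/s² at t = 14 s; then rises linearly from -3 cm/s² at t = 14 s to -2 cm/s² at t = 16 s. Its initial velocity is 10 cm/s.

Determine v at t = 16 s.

71.5 cm/s

Δv equals the area under the a-t graph; then v = v₀ + Δv.
0–3 s: ½(-4 + 8)(3) = 6 cm/s
3–9 s: 8 × 6 = 48 cm/s
9–14 s: ½(8 + -3)(5) = 12.5 cm/s
14–16 s: ½(-3 + -2)(2) = -5 cm/s
Δv = 61.5 cm/s, so v(16) = 10 + (61.5) = 71.5 cm/s.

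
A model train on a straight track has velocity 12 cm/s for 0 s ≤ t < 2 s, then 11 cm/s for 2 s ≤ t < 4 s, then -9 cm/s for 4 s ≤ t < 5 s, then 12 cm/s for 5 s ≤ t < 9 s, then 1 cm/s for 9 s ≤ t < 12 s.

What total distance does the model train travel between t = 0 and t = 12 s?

106 cm

Total distance travelled is ∫|v| dt — sum the magnitudes of each area piece.
0–2 s: |12| × 2 = 24 cm
2–4 s: |11| × 2 = 22 cm
4–5 s: |-9| × 1 = 9 cm
5–9 s: |12| × 4 = 48 cm
9–12 s: |1| × 3 = 3 cm
Total distance = 106 cm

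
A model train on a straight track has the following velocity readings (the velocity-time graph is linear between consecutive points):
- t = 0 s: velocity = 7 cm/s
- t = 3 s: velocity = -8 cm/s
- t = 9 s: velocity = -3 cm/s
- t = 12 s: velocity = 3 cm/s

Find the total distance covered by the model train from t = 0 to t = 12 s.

48.8 cm

Distance (not displacement) is the total path length: add the absolute areas under v-t.
0–3 s: v = 0 at t = 1.4 s; triangle areas 4.9 + 6.4 = 11.3 cm
3–9 s: |½(-8 + -3)(6)| = 33 cm
9–12 s: v = 0 at t = 10.5 s; triangle areas 2.25 + 2.25 = 4.5 cm
Total distance = 48.8 cm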